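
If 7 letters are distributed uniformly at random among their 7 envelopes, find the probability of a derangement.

Derangements satisfy D(n) = (n-1)(D(n-1) + D(n-2)), starting from D(0)=1, D(1)=0.
Building up: D(2)=1, D(3)=2, D(4)=9, D(5)=44, D(6)=265, D(7)=1854.
Total arrangements: 7! = 5040.
Probability = D(7)/7! = 103/280.

Final answer: D(7)/7! = 1854/5040 = 0.367857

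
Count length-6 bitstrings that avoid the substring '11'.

Classify by the final bit: ...0 gives a(n-1) strings, ...01 gives a(n-2) strings. Thus a(n) = a(n-1) + a(n-2) with a(1)=2, a(2)=3.
Computing successive values: a(1)=2, a(2)=3, a(3)=5, a(4)=8, a(5)=13, a(6)=21.

Final answer: 21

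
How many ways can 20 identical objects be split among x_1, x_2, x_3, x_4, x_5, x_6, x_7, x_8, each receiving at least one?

Substitute x'_i = x_i - 1 (so x'_i >= 0). Then sum x'_i = 20 - 8 = 12.
Stars and bars: C(12+8-1, 8-1) = C(19,7).

Final answer: C(19,7) = 50388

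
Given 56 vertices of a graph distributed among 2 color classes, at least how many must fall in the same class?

By pigeonhole with 56 objects and 2 categories: ceiling(56/2).

Final answer: 28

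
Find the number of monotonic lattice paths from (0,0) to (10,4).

Each path has 10 right steps and 4 up steps in some order (14 steps total).
Choose which 4 of the 14 steps are up: C(14,4).

Final answer: C(14,4) = 1001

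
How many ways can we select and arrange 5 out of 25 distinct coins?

P(25,5) = 25!/(25-5)! = 25!/20!.

Final answer: P(25,5) = 6375600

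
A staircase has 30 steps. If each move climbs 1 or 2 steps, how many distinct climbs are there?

Let f(n) be the number of climbs. Removing the last move (1 or 2 steps) gives f(n) = f(n-1) + f(n-2); base cases f(1)=1, f(2)=2.
Computing successive values: f(1)=1, f(2)=2, f(3)=3, f(4)=5, f(5)=8, f(6)=13, f(7)=21, f(8)=34, f(9)=55, f(10)=89, f(11)=144, f(12)=233, f(13)=377, f(14)=610, f(15)=987, f(16)=1597, f(17)=2584, f(18)=4181, f(19)=6765, f(20)=10946, f(21)=17711, f(22)=28657, f(23)=46368, f(24)=75025, f(25)=121393, f(26)=196418, f(27)=317811, f(28)=514229, f(29)=832040, f(30)=1346269.

Final answer: 1346269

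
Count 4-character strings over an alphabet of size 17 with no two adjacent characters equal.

Let g(n) count such strings. g(1) = 17, and each valid string of length n-1 extends in 16 ways (any symbol but the last), so g(n) = 16 g(n-1).
Total: g(4) = 17 x 16^3.

Final answer: 17 x 16^{3} = 69632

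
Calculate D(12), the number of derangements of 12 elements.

Use the recurrence D(n) = (n-1)(D(n-1) + D(n-2)) with D(0)=1, D(1)=0.
D(2) = 1 x (0 + 1) = 1
D(3) = 2 x (1 + 0) = 2
D(4) = 3 x (2 + 1) = 9
D(5) = 4 x (9 + 2) = 44
D(6) = 5 x (44 + 9) = 265
D(7) = 6 x (265 + 44) = 1854
D(8) = 7 x (1854 + 265) = 14833
D(9) = 8 x (14833 + 1854) = 133496
D(10) = 9 x (133496 + 14833) = 1334961
D(11) = 10 x (1334961 + 133496) = 14684570
D(12) = 11 x (D(11) + D(10)) = 11 x (14684570 + 1334961)

Final answer: D(12) = 176214841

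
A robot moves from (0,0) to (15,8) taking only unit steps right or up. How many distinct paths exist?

Each path has 15 right steps and 8 up steps in some order (23 steps total).
Choose which 8 of the 23 steps are up: C(23,8).

Final answer: C(23,8) = 490314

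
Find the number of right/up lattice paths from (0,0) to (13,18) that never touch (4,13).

Total paths to (13,18): C(31,18) = 206253075.
Paths through (4,13): C(17,13) x C(14,5) = 4764760.
Avoiding (4,13): 206253075 - 4764760.

Final answer: 201488315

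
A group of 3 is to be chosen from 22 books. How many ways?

C(22,3) = 22!/(3! x 19!).

Final answer: \binom{22}{3} = 1540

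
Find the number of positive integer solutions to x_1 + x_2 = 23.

Substitute x'_i = x_i - 1 (so x'_i >= 0). Then sum x'_i = 23 - 2 = 21.
Stars and bars: C(21+2-1, 2-1) = C(22,1).

Final answer: C(22,1) = 22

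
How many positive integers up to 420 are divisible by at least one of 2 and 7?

Multiples of 2: 210. Multiples of 7: 60. Of both (lcm=14): 30.
By inclusion-exclusion: 210 + 60 - 30.

Final answer: 240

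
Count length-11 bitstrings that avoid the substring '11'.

Classify by the final bit: ...0 gives a(n-1) strings, ...01 gives a(n-2) strings. Thus a(n) = a(n-1) + a(n-2) with a(1)=2, a(2)=3.
Computing successive values: a(1)=2, a(2)=3, a(3)=5, a(4)=8, a(5)=13, a(6)=21, a(7)=34, a(8)=55, a(9)=89, a(10)=144, a(11)=233.

Final answer: 233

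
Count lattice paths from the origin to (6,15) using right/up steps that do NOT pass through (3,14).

Total paths to (6,15): C(21,15) = 54264.
Paths through (3,14): C(17,14) x C(4,1) = 2720.
Avoiding (3,14): 54264 - 2720.

Final answer: 51544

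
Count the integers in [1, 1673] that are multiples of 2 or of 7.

Multiples of 2: 836. Multiples of 7: 239. Of both (lcm=14): 119.
By inclusion-exclusion: 836 + 239 - 119.

Final answer: 956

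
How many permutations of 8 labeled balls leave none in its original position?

Derangements satisfy D(n) = (n-1)(D(n-1) + D(n-2)), starting from D(0)=1, D(1)=0.
D(2) = 1 x (0 + 1) = 1
D(3) = 2 x (1 + 0) = 2
D(4) = 3 x (2 + 1) = 9
D(5) = 4 x (9 + 2) = 44
D(6) = 5 x (44 + 9) = 265
D(7) = 6 x (265 + 44) = 1854
D(8) = 7 x (D(7) + D(6)) = 7 x (1854 + 265)

Final answer: D(8) = 14833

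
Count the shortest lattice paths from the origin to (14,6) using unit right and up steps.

Each path has 14 right steps and 6 up steps in some order (20 steps total).
Choose which 6 of the 20 steps are up: C(20,6).

Final answer: C(20,6) = 38760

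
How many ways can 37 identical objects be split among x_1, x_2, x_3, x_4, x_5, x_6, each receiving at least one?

Substitute x'_i = x_i - 1 (so x'_i >= 0). Then sum x'_i = 37 - 6 = 31.
Stars and bars: C(31+6-1, 6-1) = C(36,5).

Final answer: C(36,5) = 376992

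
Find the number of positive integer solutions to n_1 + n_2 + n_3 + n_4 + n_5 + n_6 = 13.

Substitute n'_i = n_i - 1 (so n'_i >= 0). Then sum n'_i = 13 - 6 = 7.
Stars and bars: C(7+6-1, 6-1) = C(12,5).

Final answer: C(12,5) = 792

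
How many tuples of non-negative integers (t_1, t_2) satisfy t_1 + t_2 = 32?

Stars and bars with 32 stars and 1 bars:
C(32+2-1, 2-1) = C(33,1).

Final answer: C(33,1) = 33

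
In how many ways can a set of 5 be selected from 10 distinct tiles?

C(10,5) = 10!/(5! x (10-5)!).

Final answer: C(10,5) = 252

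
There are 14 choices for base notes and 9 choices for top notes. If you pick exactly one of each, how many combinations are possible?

By the multiplication principle: 14 x 9.

Final answer: 126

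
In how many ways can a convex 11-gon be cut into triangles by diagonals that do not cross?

This is a standard Catalan-number count: the answer is C_n. Here n = 11 - 2 = 9.
Using C_0 = 1 and C_(k+1) = C_k x 2(2k+1)/(k+2), build up term by term: C_1=1, C_2=2, C_3=5, C_4=14, C_5=42, C_6=132, C_7=429, C_8=1430, C_9=4862.

Final answer: C_{9} = 4862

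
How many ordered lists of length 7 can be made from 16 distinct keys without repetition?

P(16,7) = 16!/(16-7)! = 16!/9!.

Final answer: P(16,7) = 57657600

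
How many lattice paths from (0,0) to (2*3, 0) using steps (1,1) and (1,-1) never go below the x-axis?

Total monotonic paths to (3,3): C(6,3) = 20.
Paths that cross above y=x (reflection bijection): C(6,4) = 15.
Valid Dyck paths: 20 - 15.
(This is the Catalan number C_{3}.)

Final answer: C_{3} = 5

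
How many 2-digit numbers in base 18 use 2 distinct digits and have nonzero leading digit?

First digit: 17 (nonzero). Second: 17 (not first). Third: 16, etc.
Total: 17 x 17.

Final answer: 289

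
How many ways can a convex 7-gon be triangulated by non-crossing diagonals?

The structures are counted by the Catalan number C_n. Here n = 7 - 2 = 5.
C_n = (2n)!/(n!(n+1)!), so C_{5} = 10!/(5! x 6!) = C(10,5)/6 = 252/6.

Final answer: C_{5} = 42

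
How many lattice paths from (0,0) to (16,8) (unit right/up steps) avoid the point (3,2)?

Total paths to (16,8): C(24,8) = 735471.
Paths through (3,2): C(5,2) x C(19,6) = 271320.
Avoiding (3,2): 735471 - 271320.

Final answer: 464151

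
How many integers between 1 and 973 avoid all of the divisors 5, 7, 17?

|div by 5|=194, |div by 7|=139, |div by 17|=57.
|div by 5&7|=27, |div by 5&17|=11, |div by 7&17|=8, |div by all|=1.
By inclusion-exclusion, divisible by at least one: 194+139+57-27-11-8+1 = 345.
Not divisible by any: 973 - 345.

Final answer: 628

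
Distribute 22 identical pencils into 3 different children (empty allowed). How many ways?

Stars and bars: C(n+k-1, k-1) = C(24,2).

Final answer: C(24,2) = 276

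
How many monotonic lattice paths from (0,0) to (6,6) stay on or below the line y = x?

Total monotonic paths to (6,6): C(12,6) = 924.
Paths that cross above y=x (reflection bijection): C(12,7) = 792.
Valid Dyck paths: 924 - 792.
(This is the Catalan number C_{6}.)

Final answer: C_{6} = 132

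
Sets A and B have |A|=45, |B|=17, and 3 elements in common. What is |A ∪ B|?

|A union B| = |A| + |B| - |A intersect B| = 45 + 17 - 3.

Final answer: 59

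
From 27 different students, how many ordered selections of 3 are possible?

P(27,3) = 27!/(27-3)! = 27!/24!.

Final answer: P(27,3) = 17550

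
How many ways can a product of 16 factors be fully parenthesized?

This is counted by the nth Catalan number C_n. Here n = 16 - 1 = 15.
C_n = C(2n,n) - C(2n,n+1), so C_{15} = C(30,15) - C(30,16) = 155117520 - 145422675.

Final answer: C_{15} = 9694845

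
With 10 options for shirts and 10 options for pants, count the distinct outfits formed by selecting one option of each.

By the multiplication principle: 10 x 10.

Final answer: 100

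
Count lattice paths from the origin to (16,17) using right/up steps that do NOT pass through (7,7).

Total paths to (16,17): C(33,17) = 1166803110.
Paths through (7,7): C(14,7) x C(19,10) = 317041296.
Avoiding (7,7): 1166803110 - 317041296.

Final answer: 849761814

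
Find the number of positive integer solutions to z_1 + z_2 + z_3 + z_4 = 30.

Substitute z'_i = z_i - 1 (so z'_i >= 0). Then sum z'_i = 30 - 4 = 26.
Stars and bars: C(26+4-1, 4-1) = C(29,3).

Final answer: C(29,3) = 3654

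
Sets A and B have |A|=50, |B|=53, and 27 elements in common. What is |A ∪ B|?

|A union B| = |A| + |B| - |A intersect B| = 50 + 53 - 27.

Final answer: 76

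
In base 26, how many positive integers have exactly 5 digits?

In base 26, the leading digit has 25 choices (1..25); each of the remaining 4 digits has 26 choices.
Total: 25 x 26^4.

Final answer: 11424400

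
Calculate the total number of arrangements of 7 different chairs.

The number of ways to arrange 7 distinct objects is 7!.

Final answer: 7! = 5040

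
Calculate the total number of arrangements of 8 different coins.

The number of ways to arrange 8 distinct objects is 8!.

Final answer: 8! = 40320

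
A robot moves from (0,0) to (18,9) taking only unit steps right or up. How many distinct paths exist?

Each path has 18 right steps and 9 up steps in some order (27 steps total).
Choose which 9 of the 27 steps are up: C(27,9).

Final answer: C(27,9) = 4686825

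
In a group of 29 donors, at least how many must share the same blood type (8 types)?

There are 8 possible values for blood type (8 types). With 29 donors and 8 categories, by pigeonhole: ceiling(29/8).

Final answer: 4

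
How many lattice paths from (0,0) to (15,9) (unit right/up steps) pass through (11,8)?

Paths (0,0)->(11,8): C(19,8) = 75582.
Paths (11,8)->(15,9): C(5,1) = 5.
By multiplication principle: 75582 x 5.

Final answer: 377910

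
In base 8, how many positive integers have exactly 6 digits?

In base 8, the leading digit has 7 choices (1..7); each of the remaining 5 digits has 8 choices.
Total: 7 x 8^5.

Final answer: 229376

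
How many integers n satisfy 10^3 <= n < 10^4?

First digit: 9 choices (1-9). Each of the remaining 3 digits: 10 choices.
Total: 9 x 10^3.

Final answer: 9000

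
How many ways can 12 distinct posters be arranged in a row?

The number of ways to arrange 12 distinct objects is 12!.

Final answer: 12! = 479001600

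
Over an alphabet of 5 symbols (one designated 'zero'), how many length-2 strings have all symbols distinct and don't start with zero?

First digit: 4 (nonzero). Second: 4 (not first). Third: 3, etc.
Total: 4 x 4.

Final answer: 16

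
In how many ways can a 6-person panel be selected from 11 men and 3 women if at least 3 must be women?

Sum over valid woman counts:
C(3,3)C(11,3).

Final answer: 165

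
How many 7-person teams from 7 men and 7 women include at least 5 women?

Sum over valid woman counts:
C(7,5)C(7,2) = 441
C(7,6)C(7,1) = 49
C(7,7)C(7,0) = 1
Total: 441 + 49 + 1.

Final answer: 491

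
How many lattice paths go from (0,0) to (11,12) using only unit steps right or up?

Each path has 11 right steps and 12 up steps in some order (23 steps total).
Choose which 12 of the 23 steps are up: C(23,12).

Final answer: C(23,12) = 1352078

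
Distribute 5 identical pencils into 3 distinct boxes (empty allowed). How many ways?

Stars and bars: C(n+k-1, k-1) = C(7,2).

Final answer: C(7,2) = 21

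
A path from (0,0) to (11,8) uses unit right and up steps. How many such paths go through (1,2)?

Paths (0,0)->(1,2): C(3,2) = 3.
Paths (1,2)->(11,8): C(16,6) = 8008.
By multiplication principle: 3 x 8008.

Final answer: 24024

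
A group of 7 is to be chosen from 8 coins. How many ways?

C(8,7) = 8!/(7! x 1!).

Final answer: \binom{8}{7} = 8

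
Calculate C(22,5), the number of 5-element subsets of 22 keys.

C(22,5) = 22!/(5! x (22-5)!).

Final answer: C(22,5) = 26334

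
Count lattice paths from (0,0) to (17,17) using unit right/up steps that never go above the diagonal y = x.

Total monotonic paths to (17,17): C(34,17) = 2333606220.
Paths that cross above y=x (reflection bijection): C(34,18) = 2203961430.
Valid Dyck paths: 2333606220 - 2203961430.
(Equivalently, C_{17} = C(34,17)/18 = 2333606220/18.)

Final answer: C_{17} = 129644790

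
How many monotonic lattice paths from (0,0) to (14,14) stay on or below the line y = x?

Total monotonic paths to (14,14): C(28,14) = 40116600.
By the reflection principle, paths that go above the diagonal number C(28,15) = 37442160.
Valid Dyck paths: 40116600 - 37442160.
(Check: C(28,14) - C(28,15) = C(28,14)/15, the Catalan number C_{14}.)

Final answer: C_{14} = 2674440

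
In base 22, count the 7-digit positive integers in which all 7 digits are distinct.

The leading digit has 21 choices (anything but zero); the next has 21 (anything but the first), then 20, and so on, one fewer each time.
Total: 21 x 21 x 20 x 19 x 18 x 17 x 16.

Final answer: 820471680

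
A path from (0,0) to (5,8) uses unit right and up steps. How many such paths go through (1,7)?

Paths (0,0)->(1,7): C(8,7) = 8.
Paths (1,7)->(5,8): C(5,1) = 5.
By multiplication principle: 8 x 5.

Final answer: 40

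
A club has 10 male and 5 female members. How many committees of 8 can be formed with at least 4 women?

Sum over valid woman counts:
C(5,4)C(10,4) = 1050
C(5,5)C(10,3) = 120
Total: 1050 + 120.

Final answer: 1170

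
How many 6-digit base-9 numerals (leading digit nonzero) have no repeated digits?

First digit: 8 (nonzero). Second: 8 (not first). Third: 7, etc.
Total: 8 x 8 x 7 x 6 x 5 x 4.

Final answer: 53760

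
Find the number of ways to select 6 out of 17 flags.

C(17,6) = 17!/(6! x (17-6)!).

Final answer: C(17,6) = 12376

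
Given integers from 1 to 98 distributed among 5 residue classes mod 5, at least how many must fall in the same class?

By pigeonhole with 98 objects and 5 categories: ceiling(98/5).

Final answer: 20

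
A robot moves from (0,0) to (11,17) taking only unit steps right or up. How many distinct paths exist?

Each path has 11 right steps and 17 up steps in some order (28 steps total).
Choose which 17 of the 28 steps are up: C(28,17).

Final answer: C(28,17) = 21474180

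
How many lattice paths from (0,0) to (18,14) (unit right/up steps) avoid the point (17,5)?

Total paths to (18,14): C(32,14) = 471435600.
Paths through (17,5): C(22,5) x C(10,9) = 263340.
Avoiding (17,5): 471435600 - 263340.

Final answer: 471172260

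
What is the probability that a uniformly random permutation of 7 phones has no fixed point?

D(n) = (n-1)(D(n-1) + D(n-2)), D(0)=1, D(1)=0.
Building up: D(2)=1, D(3)=2, D(4)=9, D(5)=44, D(6)=265, D(7)=1854.
Total arrangements: 7! = 5040.
Probability = D(7)/7! = 103/280.

Final answer: D(7)/7! = 1854/5040 = 0.367857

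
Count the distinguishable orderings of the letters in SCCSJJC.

Letters (C:3, J:2, S:2). Total letters: 7.
Permutations = 7!/(3! x 2! x 2!).

Final answer: 210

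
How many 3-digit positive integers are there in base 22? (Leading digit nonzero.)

Leading digit: 21 options (nonzero). Other 2 digit(s): 22 options each.
Total: 21 x 22^2.

Final answer: 10164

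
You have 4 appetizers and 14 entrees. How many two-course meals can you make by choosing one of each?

By the multiplication principle: 4 x 14.

Final answer: 56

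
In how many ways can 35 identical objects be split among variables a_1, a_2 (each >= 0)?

Stars and bars with 35 stars and 1 bars:
C(35+2-1, 2-1) = C(36,1).

Final answer: C(36,1) = 36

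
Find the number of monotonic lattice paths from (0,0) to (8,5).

Each path has 8 right steps and 5 up steps in some order (13 steps total).
Choose which 5 of the 13 steps are up: C(13,5).

Final answer: C(13,5) = 1287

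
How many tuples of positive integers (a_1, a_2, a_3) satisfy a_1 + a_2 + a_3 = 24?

Substitute a'_i = a_i - 1 (so a'_i >= 0). Then sum a'_i = 24 - 3 = 21.
Stars and bars: C(21+3-1, 3-1) = C(23,2).

Final answer: C(23,2) = 253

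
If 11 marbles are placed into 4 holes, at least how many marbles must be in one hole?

By the pigeonhole principle: ceiling(11/4).

Final answer: 3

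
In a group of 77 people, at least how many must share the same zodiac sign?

There are 12 possible values for zodiac sign. With 77 people and 12 categories, by pigeonhole: ceiling(77/12).

Final answer: 7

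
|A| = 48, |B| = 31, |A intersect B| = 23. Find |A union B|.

|A union B| = |A| + |B| - |A intersect B| = 48 + 31 - 23.

Final answer: 56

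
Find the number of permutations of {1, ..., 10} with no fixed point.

Use the recurrence D(n) = (n-1)(D(n-1) + D(n-2)) with D(0)=1, D(1)=0.
Building up: D(2)=1, D(3)=2, D(4)=9, D(5)=44, D(6)=265, D(7)=1854, D(8)=14833, D(9)=133496.
D(10) = 9 x (D(9) + D(8)) = 9 x (133496 + 14833).

Final answer: D(10) = 1334961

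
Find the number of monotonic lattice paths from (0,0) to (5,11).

Each path has 5 right steps and 11 up steps in some order (16 steps total).
Choose which 11 of the 16 steps are up: C(16,11).

Final answer: C(16,11) = 4368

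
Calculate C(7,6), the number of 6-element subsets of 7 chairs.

C(7,6) = 7!/(6! x (7-6)!).

Final answer: C(7,6) = 7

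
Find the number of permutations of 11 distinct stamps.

The number of ways to arrange 11 distinct objects is 11!.

Final answer: 11! = 39916800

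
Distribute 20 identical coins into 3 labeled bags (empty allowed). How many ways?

Stars and bars: C(n+k-1, k-1) = C(22,2).

Final answer: C(22,2) = 231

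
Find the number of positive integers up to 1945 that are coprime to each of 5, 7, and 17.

|div by 5|=389, |div by 7|=277, |div by 17|=114.
|div by 5&7|=55, |div by 5&17|=22, |div by 7&17|=16, |div by all|=3.
By inclusion-exclusion, divisible by at least one: 389+277+114-55-22-16+3 = 690.
Not divisible by any: 1945 - 690.

Final answer: 1255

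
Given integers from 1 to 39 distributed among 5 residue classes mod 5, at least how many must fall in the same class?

By pigeonhole with 39 objects and 5 categories: ceiling(39/5).

Final answer: 8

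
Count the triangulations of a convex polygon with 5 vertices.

This is a standard Catalan-number count: the answer is C_n. Here n = 5 - 2 = 3.
C_n = C(2n,n)/(n+1), so C_{3} = C(6,3)/4 = 20/4.

Final answer: C_{3} = 5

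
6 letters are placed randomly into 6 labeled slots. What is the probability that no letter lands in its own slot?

D(n) = (n-1)(D(n-1) + D(n-2)), D(0)=1, D(1)=0.
Building up: D(2)=1, D(3)=2, D(4)=9, D(5)=44, D(6)=265.
Total arrangements: 6! = 720.
Probability = D(6)/6! = 53/144.

Final answer: D(6)/6! = 265/720 = 0.368056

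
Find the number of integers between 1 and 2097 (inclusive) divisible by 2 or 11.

Multiples of 2: 1048. Multiples of 11: 190. Of both (lcm=22): 95.
By inclusion-exclusion: 1048 + 190 - 95.

Final answer: 1143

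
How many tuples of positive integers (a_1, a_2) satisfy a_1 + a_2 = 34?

Substitute a'_i = a_i - 1 (so a'_i >= 0). Then sum a'_i = 34 - 2 = 32.
Stars and bars: C(32+2-1, 2-1) = C(33,1).

Final answer: C(33,1) = 33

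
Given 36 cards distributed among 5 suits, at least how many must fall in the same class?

By pigeonhole with 36 objects and 5 categories: ceiling(36/5).

Final answer: 8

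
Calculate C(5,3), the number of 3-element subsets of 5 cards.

C(5,3) = 5!/(3! x (5-3)!).

Final answer: C(5,3) = 10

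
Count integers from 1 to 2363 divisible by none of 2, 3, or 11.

|div by 2|=1181, |div by 3|=787, |div by 11|=214.
|div by 2&3|=393, |div by 2&11|=107, |div by 3&11|=71, |div by all|=35.
By inclusion-exclusion, divisible by at least one: 1181+787+214-393-107-71+35 = 1646.
Not divisible by any: 2363 - 1646.

Final answer: 717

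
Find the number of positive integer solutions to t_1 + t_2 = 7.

Substitute t'_i = t_i - 1 (so t'_i >= 0). Then sum t'_i = 7 - 2 = 5.
Stars and bars: C(5+2-1, 2-1) = C(6,1).

Final answer: C(6,1) = 6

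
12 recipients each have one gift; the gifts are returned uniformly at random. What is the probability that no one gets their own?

D(n) = (n-1)(D(n-1) + D(n-2)), D(0)=1, D(1)=0.
Building up: D(2)=1, D(3)=2, D(4)=9, D(5)=44, D(6)=265, D(7)=1854, D(8)=14833, D(9)=133496, D(10)=1334961, D(11)=14684570, D(12)=176214841.
Total arrangements: 12! = 479001600.
Probability = D(12)/12! = 16019531/43545600.

Final answer: D(12)/12! = 176214841/479001600 = 0.367879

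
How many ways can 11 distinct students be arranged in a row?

The number of ways to arrange 11 distinct objects is 11!.

Final answer: 11! = 39916800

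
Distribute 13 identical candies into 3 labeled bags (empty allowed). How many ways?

Stars and bars: C(n+k-1, k-1) = C(15,2).

Final answer: C(15,2) = 105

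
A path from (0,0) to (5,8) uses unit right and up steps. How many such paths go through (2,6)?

Paths (0,0)->(2,6): C(8,6) = 28.
Paths (2,6)->(5,8): C(5,2) = 10.
By multiplication principle: 28 x 10.

Final answer: 280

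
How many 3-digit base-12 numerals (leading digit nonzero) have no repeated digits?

First digit: 11 (nonzero). Second: 11 (not first). Third: 10, etc.
Total: 11 x 11 x 10.

Final answer: 1210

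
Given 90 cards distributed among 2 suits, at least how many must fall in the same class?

By pigeonhole with 90 objects and 2 categories: ceiling(90/2).

Final answer: 45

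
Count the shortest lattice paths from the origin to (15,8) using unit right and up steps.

Each path has 15 right steps and 8 up steps in some order (23 steps total).
Choose which 8 of the 23 steps are up: C(23,8).

Final answer: C(23,8) = 490314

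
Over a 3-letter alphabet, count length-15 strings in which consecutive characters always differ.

First character: 3 choices. Each subsequent: 2 choices (must differ from the previous one).
Total: 3 x 2^14.

Final answer: 3 x 2^{14} = 49152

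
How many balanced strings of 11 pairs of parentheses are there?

The structures are counted by the Catalan number C_n. Here n = 11 (pairs).
Using C_0 = 1 and C_(k+1) = C_k x 2(2k+1)/(k+2), build up term by term: C_1=1, C_2=2, C_3=5, C_4=14, C_5=42, C_6=132, C_7=429, C_8=1430, C_9=4862, C_10=16796, C_11=58786.

Final answer: C_{11} = 58786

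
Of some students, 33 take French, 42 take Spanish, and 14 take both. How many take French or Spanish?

|A union B| = |A| + |B| - |A intersect B| = 33 + 42 - 14.

Final answer: 61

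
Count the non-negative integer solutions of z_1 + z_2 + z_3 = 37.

Stars and bars with 37 stars and 2 bars:
C(37+3-1, 3-1) = C(39,2).

Final answer: C(39,2) = 741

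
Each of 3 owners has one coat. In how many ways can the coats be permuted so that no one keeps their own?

Derangements satisfy D(n) = (n-1)(D(n-1) + D(n-2)), starting from D(0)=1, D(1)=0.
D(2) = 1 x (0 + 1) = 1
D(3) = 2 x (D(2) + D(1)) = 2 x (1 + 0)

Final answer: D(3) = 2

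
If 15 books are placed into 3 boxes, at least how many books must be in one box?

By the pigeonhole principle: ceiling(15/3).

Final answer: 5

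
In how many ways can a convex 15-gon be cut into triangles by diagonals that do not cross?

The structures are counted by the Catalan number C_n. Here n = 15 - 2 = 13.
Using C_0 = 1 and C_(k+1) = C_k x 2(2k+1)/(k+2), build up term by term: C_1=1, C_2=2, C_3=5, C_4=14, C_5=42, C_6=132, C_7=429, C_8=1430, C_9=4862, C_10=16796, C_11=58786, C_12=208012, C_13=742900.

Final answer: C_{13} = 742900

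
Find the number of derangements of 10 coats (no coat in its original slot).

Derangements satisfy D(n) = (n-1)(D(n-1) + D(n-2)), starting from D(0)=1, D(1)=0.
D(2) = 1 x (0 + 1) = 1
D(3) = 2 x (1 + 0) = 2
D(4) = 3 x (2 + 1) = 9
D(5) = 4 x (9 + 2) = 44
D(6) = 5 x (44 + 9) = 265
D(7) = 6 x (265 + 44) = 1854
D(8) = 7 x (1854 + 265) = 14833
D(9) = 8 x (14833 + 1854) = 133496
D(10) = 9 x (D(9) + D(8)) = 9 x (133496 + 14833)

Final answer: D(10) = 1334961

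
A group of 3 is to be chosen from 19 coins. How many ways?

C(19,3) = 19!/(3! x 16!).

Final answer: \binom{19}{3} = 969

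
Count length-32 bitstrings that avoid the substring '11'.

A valid string ends in 0 (append to any length-(n-1) valid string) or in 01 (append to any length-(n-2) valid string), so a(n) = a(n-1) + a(n-2) with a(1)=2, a(2)=3.
Building up term by term: a(1)=2, a(2)=3, a(3)=5, a(4)=8, a(5)=13, a(6)=21, a(7)=34, a(8)=55, a(9)=89, a(10)=144, a(11)=233, a(12)=377, a(13)=610, a(14)=987, a(15)=1597, a(16)=2584, a(17)=4181, a(18)=6765, a(19)=10946, a(20)=17711, a(21)=28657, a(22)=46368, a(23)=75025, a(24)=121393, a(25)=196418, a(26)=317811, a(27)=514229, a(28)=832040, a(29)=1346269, a(30)=2178309, a(31)=3524578, a(32)=5702887.

Final answer: 5702887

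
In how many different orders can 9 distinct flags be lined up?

The number of ways to arrange 9 distinct objects is 9!.

Final answer: 9! = 362880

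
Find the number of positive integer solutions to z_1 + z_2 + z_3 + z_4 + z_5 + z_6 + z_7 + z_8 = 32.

Substitute z'_i = z_i - 1 (so z'_i >= 0). Then sum z'_i = 32 - 8 = 24.
Stars and bars: C(24+8-1, 8-1) = C(31,7).

Final answer: C(31,7) = 2629575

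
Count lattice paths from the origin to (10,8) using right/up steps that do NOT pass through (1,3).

Total paths to (10,8): C(18,8) = 43758.
Paths through (1,3): C(4,3) x C(14,5) = 8008.
Avoiding (1,3): 43758 - 8008.

Final answer: 35750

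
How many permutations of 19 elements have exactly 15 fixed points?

Choose which 15 elements are fixed: C(19,15) = 3876.
Derange the remaining 4 using D(j) = (j-1)(D(j-1) + D(j-2)), D(0)=1, D(1)=0: D(2)=1, D(3)=2, D(4)=9.
Total: 3876 x 9.

Final answer: C(19,15) D(4) = 34884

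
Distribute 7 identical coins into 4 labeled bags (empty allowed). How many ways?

Stars and bars: C(n+k-1, k-1) = C(10,3).

Final answer: C(10,3) = 120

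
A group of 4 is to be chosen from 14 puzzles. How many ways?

C(14,4) = 14!/(4! x (14-4)!).

Final answer: C(14,4) = 1001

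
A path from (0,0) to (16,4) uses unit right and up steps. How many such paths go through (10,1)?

Paths (0,0)->(10,1): C(11,1) = 11.
Paths (10,1)->(16,4): C(9,3) = 84.
By multiplication principle: 11 x 84.

Final answer: 924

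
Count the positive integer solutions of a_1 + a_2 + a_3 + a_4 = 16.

Substitute a'_i = a_i - 1 (so a'_i >= 0). Then sum a'_i = 16 - 4 = 12.
Stars and bars: C(12+4-1, 4-1) = C(15,3).

Final answer: C(15,3) = 455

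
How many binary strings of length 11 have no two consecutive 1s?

A valid string ends in 0 (append to any length-(n-1) valid string) or in 01 (append to any length-(n-2) valid string), so a(n) = a(n-1) + a(n-2) with a(1)=2, a(2)=3.
Iterating the recurrence: a(1)=2, a(2)=3, a(3)=5, a(4)=8, a(5)=13, a(6)=21, a(7)=34, a(8)=55, a(9)=89, a(10)=144, a(11)=233.

Final answer: 233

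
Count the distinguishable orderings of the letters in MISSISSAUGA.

Letters (A:2, G:1, I:2, M:1, S:4, U:1). Total letters: 11.
Permutations = 11!/(4! x 2! x 2!).

Final answer: 415800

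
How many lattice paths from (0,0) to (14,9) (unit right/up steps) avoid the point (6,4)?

Total paths to (14,9): C(23,9) = 817190.
Paths through (6,4): C(10,4) x C(13,5) = 270270.
Avoiding (6,4): 817190 - 270270.

Final answer: 546920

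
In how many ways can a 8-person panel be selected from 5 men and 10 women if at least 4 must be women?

Sum over valid woman counts:
C(10,4)C(5,4) = 1050
C(10,5)C(5,3) = 2520
C(10,6)C(5,2) = 2100
C(10,7)C(5,1) = 600
C(10,8)C(5,0) = 45
Total: 1050 + 2520 + 2100 + 600 + 45.

Final answer: 6315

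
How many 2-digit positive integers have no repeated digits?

First digit: 9 (not 0). Second: 9 (not first). Third: 8, etc.
Total: 9 x 9.

Final answer: 81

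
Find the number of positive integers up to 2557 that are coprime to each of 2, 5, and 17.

|div by 2|=1278, |div by 5|=511, |div by 17|=150.
|div by 2&5|=255, |div by 2&17|=75, |div by 5&17|=30, |div by all|=15.
By inclusion-exclusion, divisible by at least one: 1278+511+150-255-75-30+15 = 1594.
Not divisible by any: 2557 - 1594.

Final answer: 963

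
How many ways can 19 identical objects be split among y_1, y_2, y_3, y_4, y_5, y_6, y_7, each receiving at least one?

Substitute y'_i = y_i - 1 (so y'_i >= 0). Then sum y'_i = 19 - 7 = 12.
Stars and bars: C(12+7-1, 7-1) = C(18,6).

Final answer: C(18,6) = 18564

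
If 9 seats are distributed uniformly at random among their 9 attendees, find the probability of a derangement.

Use the recurrence D(n) = (n-1)(D(n-1) + D(n-2)) with D(0)=1, D(1)=0.
Building up: D(2)=1, D(3)=2, D(4)=9, D(5)=44, D(6)=265, D(7)=1854, D(8)=14833, D(9)=133496.
Total arrangements: 9! = 362880.
Probability = D(9)/9! = 16687/45360.

Final answer: D(9)/9! = 133496/362880 = 0.367879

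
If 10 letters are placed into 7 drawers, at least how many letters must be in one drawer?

By the pigeonhole principle: ceiling(10/7).

Final answer: 2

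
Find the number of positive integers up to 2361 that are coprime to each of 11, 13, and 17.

|div by 11|=214, |div by 13|=181, |div by 17|=138.
|div by 11&13|=16, |div by 11&17|=12, |div by 13&17|=10, |div by all|=0.
By inclusion-exclusion, divisible by at least one: 214+181+138-16-12-10+0 = 495.
Not divisible by any: 2361 - 495.

Final answer: 1866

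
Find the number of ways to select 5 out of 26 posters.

C(26,5) = 26!/(5! x 21!).

Final answer: \binom{26}{5} = 65780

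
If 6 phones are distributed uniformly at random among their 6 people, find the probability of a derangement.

Derangements satisfy D(n) = (n-1)(D(n-1) + D(n-2)), starting from D(0)=1, D(1)=0.
Building up: D(2)=1, D(3)=2, D(4)=9, D(5)=44, D(6)=265.
Total arrangements: 6! = 720.
Probability = D(6)/6! = 53/144.

Final answer: D(6)/6! = 265/720 = 0.368056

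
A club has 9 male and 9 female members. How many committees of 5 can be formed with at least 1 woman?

Sum over valid woman counts:
C(9,1)C(9,4) = 1134
C(9,2)C(9,3) = 3024
C(9,3)C(9,2) = 3024
C(9,4)C(9,1) = 1134
C(9,5)C(9,0) = 126
Total: 1134 + 3024 + 3024 + 1134 + 126.

Final answer: 8442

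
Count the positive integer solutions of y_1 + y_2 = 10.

Substitute y'_i = y_i - 1 (so y'_i >= 0). Then sum y'_i = 10 - 2 = 8.
Stars and bars: C(8+2-1, 2-1) = C(9,1).

Final answer: C(9,1) = 9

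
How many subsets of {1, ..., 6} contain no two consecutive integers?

Condition on whether n belongs to the subset: if not, any valid subset of {1, ..., n-1} works (a(n-1)); if so, n-1 is excluded and the rest is a valid subset of {1, ..., n-2} (a(n-2)). Hence a(n) = a(n-1) + a(n-2), a(1)=2, a(2)=3.
Building up term by term: a(1)=2, a(2)=3, a(3)=5, a(4)=8, a(5)=13, a(6)=21.

Final answer: 21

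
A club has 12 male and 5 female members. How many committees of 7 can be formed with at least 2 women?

Sum over valid woman counts:
C(5,2)C(12,5) = 7920
C(5,3)C(12,4) = 4950
C(5,4)C(12,3) = 1100
C(5,5)C(12,2) = 66
Total: 7920 + 4950 + 1100 + 66.

Final answer: 14036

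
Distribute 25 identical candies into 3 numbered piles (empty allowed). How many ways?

Stars and bars: C(n+k-1, k-1) = C(27,2).

Final answer: C(27,2) = 351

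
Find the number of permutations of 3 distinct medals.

The number of ways to arrange 3 distinct objects is 3!.

Final answer: 3! = 6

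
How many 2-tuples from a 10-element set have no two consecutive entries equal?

First character: 10 choices. Each subsequent: 9 choices (must differ from the previous one).
Total: 10 x 9^1.

Final answer: 10 x 9^{1} = 90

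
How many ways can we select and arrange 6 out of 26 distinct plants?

P(26,6) = 26!/(26-6)! = 26!/20!.

Final answer: P(26,6) = 165765600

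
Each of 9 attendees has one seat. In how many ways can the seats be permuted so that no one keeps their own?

Derangements satisfy D(n) = (n-1)(D(n-1) + D(n-2)), starting from D(0)=1, D(1)=0.
D(2) = 1 x (0 + 1) = 1
D(3) = 2 x (1 + 0) = 2
D(4) = 3 x (2 + 1) = 9
D(5) = 4 x (9 + 2) = 44
D(6) = 5 x (44 + 9) = 265
D(7) = 6 x (265 + 44) = 1854
D(8) = 7 x (1854 + 265) = 14833
D(9) = 8 x (D(8) + D(7)) = 8 x (14833 + 1854)

Final answer: D(9) = 133496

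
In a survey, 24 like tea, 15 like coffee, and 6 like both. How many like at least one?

|A union B| = |A| + |B| - |A intersect B| = 24 + 15 - 6.

Final answer: 33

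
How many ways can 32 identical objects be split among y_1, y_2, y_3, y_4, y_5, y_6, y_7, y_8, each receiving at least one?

Substitute y'_i = y_i - 1 (so y'_i >= 0). Then sum y'_i = 32 - 8 = 24.
Stars and bars: C(24+8-1, 8-1) = C(31,7).

Final answer: C(31,7) = 2629575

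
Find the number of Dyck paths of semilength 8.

Total monotonic paths to (8,8): C(16,8) = 12870.
By the reflection principle, paths that go above the diagonal number C(16,9) = 11440.
Valid Dyck paths: 12870 - 11440.
(These counts are the Catalan numbers.)

Final answer: C_{8} = 1430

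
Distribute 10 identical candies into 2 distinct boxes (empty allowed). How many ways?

Stars and bars: C(n+k-1, k-1) = C(11,1).

Final answer: C(11,1) = 11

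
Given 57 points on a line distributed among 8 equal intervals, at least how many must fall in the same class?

By pigeonhole with 57 objects and 8 categories: ceiling(57/8).

Final answer: 8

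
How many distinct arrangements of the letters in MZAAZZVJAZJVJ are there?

Letters (A:3, J:3, M:1, V:2, Z:4). Total letters: 13.
Permutations = 13!/(4! x 3! x 3! x 2!).

Final answer: 3603600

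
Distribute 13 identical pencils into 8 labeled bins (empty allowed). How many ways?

Stars and bars: C(n+k-1, k-1) = C(20,7).

Final answer: C(20,7) = 77520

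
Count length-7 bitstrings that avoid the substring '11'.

A valid string ends in 0 (append to any length-(n-1) valid string) or in 01 (append to any length-(n-2) valid string), so a(n) = a(n-1) + a(n-2) with a(1)=2, a(2)=3.
Computing successive values: a(1)=2, a(2)=3, a(3)=5, a(4)=8, a(5)=13, a(6)=21, a(7)=34.

Final answer: 34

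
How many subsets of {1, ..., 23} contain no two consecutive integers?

Condition on whether n belongs to the subset: if not, any valid subset of {1, ..., n-1} works (a(n-1)); if so, n-1 is excluded and the rest is a valid subset of {1, ..., n-2} (a(n-2)). Hence a(n) = a(n-1) + a(n-2), a(1)=2, a(2)=3.
Computing successive values: a(1)=2, a(2)=3, a(3)=5, a(4)=8, a(5)=13, a(6)=21, a(7)=34, a(8)=55, a(9)=89, a(10)=144, a(11)=233, a(12)=377, a(13)=610, a(14)=987, a(15)=1597, a(16)=2584, a(17)=4181, a(18)=6765, a(19)=10946, a(20)=17711, a(21)=28657, a(22)=46368, a(23)=75025.

Final answer: 75025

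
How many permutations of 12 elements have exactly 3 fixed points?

Choose which 3 elements are fixed: C(12,3) = 220.
Derange the remaining 9 using D(j) = (j-1)(D(j-1) + D(j-2)), D(0)=1, D(1)=0: D(2)=1, D(3)=2, D(4)=9, D(5)=44, D(6)=265, D(7)=1854, D(8)=14833, D(9)=133496.
Total: 220 x 133496.

Final answer: C(12,3) D(9) = 29369120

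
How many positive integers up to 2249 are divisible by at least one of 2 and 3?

Multiples of 2: 1124. Multiples of 3: 749. Of both (lcm=6): 374.
By inclusion-exclusion: 1124 + 749 - 374.

Final answer: 1499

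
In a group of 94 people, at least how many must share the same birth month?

There are 12 possible values for birth month. With 94 people and 12 categories, by pigeonhole: ceiling(94/12).

Final answer: 8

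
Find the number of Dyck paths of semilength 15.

Total monotonic paths to (15,15): C(30,15) = 155117520.
Reflecting each bad path at its first crossing gives a bijection with paths to (14,16): C(30,16) = 145422675.
Valid Dyck paths: 155117520 - 145422675.
(Check: C(30,15) - C(30,16) = C(30,15)/16, the Catalan number C_{15}.)

Final answer: C_{15} = 9694845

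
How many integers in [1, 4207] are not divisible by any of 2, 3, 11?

|div by 2|=2103, |div by 3|=1402, |div by 11|=382.
|div by 2&3|=701, |div by 2&11|=191, |div by 3&11|=127, |div by all|=63.
By inclusion-exclusion, divisible by at least one: 2103+1402+382-701-191-127+63 = 2931.
Not divisible by any: 4207 - 2931.

Final answer: 1276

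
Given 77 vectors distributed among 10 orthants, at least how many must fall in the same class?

By pigeonhole with 77 objects and 10 categories: ceiling(77/10).

Final answer: 8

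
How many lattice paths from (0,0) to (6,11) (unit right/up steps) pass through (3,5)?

Paths (0,0)->(3,5): C(8,5) = 56.
Paths (3,5)->(6,11): C(9,6) = 84.
By multiplication principle: 56 x 84.

Final answer: 4704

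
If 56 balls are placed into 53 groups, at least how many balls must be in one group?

By the pigeonhole principle: ceiling(56/53).

Final answer: 2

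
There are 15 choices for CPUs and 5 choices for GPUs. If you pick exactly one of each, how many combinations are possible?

By the multiplication principle: 15 x 5.

Final answer: 75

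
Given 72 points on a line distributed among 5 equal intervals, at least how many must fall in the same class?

By pigeonhole with 72 objects and 5 categories: ceiling(72/5).

Final answer: 15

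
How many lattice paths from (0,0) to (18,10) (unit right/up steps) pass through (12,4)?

Paths (0,0)->(12,4): C(16,4) = 1820.
Paths (12,4)->(18,10): C(12,6) = 924.
By multiplication principle: 1820 x 924.

Final answer: 1681680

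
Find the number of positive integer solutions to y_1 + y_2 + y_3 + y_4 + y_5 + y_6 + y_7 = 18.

Substitute y'_i = y_i - 1 (so y'_i >= 0). Then sum y'_i = 18 - 7 = 11.
Stars and bars: C(11+7-1, 7-1) = C(17,6).

Final answer: C(17,6) = 12376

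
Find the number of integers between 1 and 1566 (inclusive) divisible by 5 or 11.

Multiples of 5: 313. Multiples of 11: 142. Of both (lcm=55): 28.
By inclusion-exclusion: 313 + 142 - 28.

Final answer: 427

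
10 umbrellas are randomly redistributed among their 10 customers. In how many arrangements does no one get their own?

Use the recurrence D(n) = (n-1)(D(n-1) + D(n-2)) with D(0)=1, D(1)=0.
D(2) = 1 x (0 + 1) = 1
D(3) = 2 x (1 + 0) = 2
D(4) = 3 x (2 + 1) = 9
D(5) = 4 x (9 + 2) = 44
D(6) = 5 x (44 + 9) = 265
D(7) = 6 x (265 + 44) = 1854
D(8) = 7 x (1854 + 265) = 14833
D(9) = 8 x (14833 + 1854) = 133496
D(10) = 9 x (D(9) + D(8)) = 9 x (133496 + 14833)

Final answer: D(10) = 1334961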